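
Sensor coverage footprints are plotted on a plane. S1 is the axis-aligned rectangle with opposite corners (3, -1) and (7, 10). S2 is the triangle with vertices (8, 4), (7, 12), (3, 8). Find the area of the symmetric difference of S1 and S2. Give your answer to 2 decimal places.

37.20

|S1| = 44, |S2| = 18, |S1∩S2| = 12.4.
|S1 △ S2| = |S1| + |S2| − 2·|S1∩S2| = 44 + 18 − 24.8 = 37.20.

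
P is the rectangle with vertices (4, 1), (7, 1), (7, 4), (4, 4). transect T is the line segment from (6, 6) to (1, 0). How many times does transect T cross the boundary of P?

The segment meets the boundary at (4,3.6), (4.333,4).

2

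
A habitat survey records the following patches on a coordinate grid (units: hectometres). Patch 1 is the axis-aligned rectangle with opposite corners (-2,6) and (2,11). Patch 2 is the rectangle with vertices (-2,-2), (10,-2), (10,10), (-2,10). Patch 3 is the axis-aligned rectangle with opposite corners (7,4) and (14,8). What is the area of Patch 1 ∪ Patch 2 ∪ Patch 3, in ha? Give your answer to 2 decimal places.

By inclusion–exclusion:
Individual areas: |Patch 1| = 20, |Patch 2| = 144, |Patch 3| = 28.
|Patch 1∩Patch 2|: x∈[-2,2], y∈[6,10] → 4·4 = 16.
|Patch 1∩Patch 3| = 0 (no overlap).
|Patch 2∩Patch 3|: x∈[7,10], y∈[4,8] → 3·4 = 12.
|Patch 1∩Patch 2∩Patch 3| = 0.
|Patch 1 ∪ Patch 2 ∪ Patch 3| = 192 − 28 + 0 = 164.00.

164.00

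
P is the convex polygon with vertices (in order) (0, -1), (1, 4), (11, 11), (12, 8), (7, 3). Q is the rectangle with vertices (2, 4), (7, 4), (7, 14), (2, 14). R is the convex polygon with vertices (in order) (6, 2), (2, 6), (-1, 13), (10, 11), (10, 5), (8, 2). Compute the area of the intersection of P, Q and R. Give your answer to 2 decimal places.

The intersection is the polygon with vertices (7,4), (4,4), (2.765,5.235), (7,8.2).
By the shoelace formula its area is 10.75.

10.75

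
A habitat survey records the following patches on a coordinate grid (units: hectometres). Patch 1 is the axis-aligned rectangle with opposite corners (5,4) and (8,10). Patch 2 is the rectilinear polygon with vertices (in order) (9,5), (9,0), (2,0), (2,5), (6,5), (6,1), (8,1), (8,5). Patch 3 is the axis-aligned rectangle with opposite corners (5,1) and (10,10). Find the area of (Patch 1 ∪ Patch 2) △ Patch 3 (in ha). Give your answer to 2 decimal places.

|Patch 1 ∪ Patch 2| = 44.
|(Patch 1 ∪ Patch 2) ∩ Patch 3| = 25.
|(Patch 1 ∪ Patch 2) △ Patch 3| = 44 + 45 − 50 = 39.00.

39.00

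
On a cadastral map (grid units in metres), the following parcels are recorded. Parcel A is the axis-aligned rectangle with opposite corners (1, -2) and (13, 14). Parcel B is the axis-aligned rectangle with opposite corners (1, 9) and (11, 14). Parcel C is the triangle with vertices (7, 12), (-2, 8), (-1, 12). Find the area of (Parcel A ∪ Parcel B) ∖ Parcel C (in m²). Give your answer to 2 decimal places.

184.00

|Parcel A ∪ Parcel B| = 192.
|(Parcel A ∪ Parcel B) ∩ Parcel C| = 8.
|(Parcel A ∪ Parcel B) ∖ Parcel C| = 192 − 8 = 184.00.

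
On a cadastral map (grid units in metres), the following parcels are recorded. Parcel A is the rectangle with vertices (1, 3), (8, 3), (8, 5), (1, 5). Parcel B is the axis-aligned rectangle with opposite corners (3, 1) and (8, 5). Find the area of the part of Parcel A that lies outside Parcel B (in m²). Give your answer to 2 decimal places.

4.00

|Parcel A∩Parcel B|: x∈[3,8], y∈[3,5] → 5·2 = 10.
|Parcel A| = 14.
|Parcel A ∖ Parcel B| = |Parcel A| − |Parcel A∩Parcel B| = 14 − 10 = 4.00.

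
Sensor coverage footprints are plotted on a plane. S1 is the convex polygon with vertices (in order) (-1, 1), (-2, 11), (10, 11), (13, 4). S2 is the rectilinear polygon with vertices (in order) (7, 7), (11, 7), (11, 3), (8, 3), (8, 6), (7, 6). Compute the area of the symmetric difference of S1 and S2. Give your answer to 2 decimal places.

102.02

|S1| = 113.5, |S2| = 13, |S1∩S2| = 12.2381.
|S1 △ S2| = |S1| + |S2| − 2·|S1∩S2| = 113.5 + 13 − 24.4762 = 102.02.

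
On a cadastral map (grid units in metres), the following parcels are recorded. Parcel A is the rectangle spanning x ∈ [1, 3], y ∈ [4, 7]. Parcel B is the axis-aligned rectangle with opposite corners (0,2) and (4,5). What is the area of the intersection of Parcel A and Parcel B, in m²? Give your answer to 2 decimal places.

|Parcel A∩Parcel B|: x∈[1,3], y∈[4,5] → 2·1 = 2.

2.00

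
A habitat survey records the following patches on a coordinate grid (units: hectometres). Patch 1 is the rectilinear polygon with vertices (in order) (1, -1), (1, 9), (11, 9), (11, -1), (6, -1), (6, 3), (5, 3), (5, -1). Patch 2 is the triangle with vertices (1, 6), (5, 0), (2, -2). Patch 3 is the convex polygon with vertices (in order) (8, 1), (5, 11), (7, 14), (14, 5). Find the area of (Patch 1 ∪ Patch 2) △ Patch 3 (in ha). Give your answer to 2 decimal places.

91.13

|Patch 1 ∪ Patch 2| = 96.8125.
|(Patch 1 ∪ Patch 2) ∩ Patch 3| = 30.5921.
|(Patch 1 ∪ Patch 2) △ Patch 3| = 96.8125 + 55.5 − 61.1841 = 91.13.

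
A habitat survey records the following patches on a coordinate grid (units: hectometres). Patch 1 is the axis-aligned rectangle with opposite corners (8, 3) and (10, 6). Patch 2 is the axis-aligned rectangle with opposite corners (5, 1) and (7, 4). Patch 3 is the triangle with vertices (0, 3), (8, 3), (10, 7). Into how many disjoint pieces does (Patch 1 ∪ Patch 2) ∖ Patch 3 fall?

(Patch 1 ∪ Patch 2) ∖ Patch 3 splits into 2 disjoint pieces (area 3.75, area 4).

2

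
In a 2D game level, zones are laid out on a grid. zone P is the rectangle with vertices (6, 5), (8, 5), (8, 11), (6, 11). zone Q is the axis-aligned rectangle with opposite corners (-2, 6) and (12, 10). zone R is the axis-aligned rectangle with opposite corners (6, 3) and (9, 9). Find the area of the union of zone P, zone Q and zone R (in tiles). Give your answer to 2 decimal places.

By inclusion–exclusion:
Individual areas: |zone P| = 12, |zone Q| = 56, |zone R| = 18.
|zone P∩zone Q|: x∈[6,8], y∈[6,10] → 2·4 = 8.
|zone P∩zone R|: x∈[6,8], y∈[5,9] → 2·4 = 8.
|zone Q∩zone R|: x∈[6,9], y∈[6,9] → 3·3 = 9.
|zone P∩zone Q∩zone R| = 6.
|zone P ∪ zone Q ∪ zone R| = 86 − 25 + 6 = 67.00.

67.00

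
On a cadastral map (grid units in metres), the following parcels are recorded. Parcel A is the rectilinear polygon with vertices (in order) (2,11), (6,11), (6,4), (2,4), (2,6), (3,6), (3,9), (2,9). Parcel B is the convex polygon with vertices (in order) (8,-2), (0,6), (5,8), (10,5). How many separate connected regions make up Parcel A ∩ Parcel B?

1

Parcel A ∩ Parcel B is a single connected region.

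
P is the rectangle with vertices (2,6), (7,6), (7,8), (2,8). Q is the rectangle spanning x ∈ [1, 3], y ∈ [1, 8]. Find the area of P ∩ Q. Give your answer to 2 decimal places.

2.00

|P∩Q|: x∈[2,3], y∈[6,8] → 1·2 = 2.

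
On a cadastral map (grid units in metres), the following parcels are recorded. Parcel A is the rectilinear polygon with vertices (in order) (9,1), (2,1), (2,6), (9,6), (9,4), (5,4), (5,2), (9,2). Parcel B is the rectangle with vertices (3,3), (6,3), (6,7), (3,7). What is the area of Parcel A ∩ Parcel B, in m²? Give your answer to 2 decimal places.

8.00

The intersection is the polygon with vertices (6,6), (6,4), (5,4), (5,3), (3,3), (3,6).
By the shoelace formula its area is 8.00.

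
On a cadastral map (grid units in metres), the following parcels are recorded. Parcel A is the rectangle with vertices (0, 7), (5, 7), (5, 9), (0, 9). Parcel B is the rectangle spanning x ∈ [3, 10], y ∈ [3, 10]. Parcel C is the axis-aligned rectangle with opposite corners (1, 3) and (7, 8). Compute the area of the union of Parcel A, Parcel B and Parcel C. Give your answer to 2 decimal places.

By inclusion–exclusion:
Individual areas: |Parcel A| = 10, |Parcel B| = 49, |Parcel C| = 30.
|Parcel A∩Parcel B|: x∈[3,5], y∈[7,9] → 2·2 = 4.
|Parcel A∩Parcel C|: x∈[1,5], y∈[7,8] → 4·1 = 4.
|Parcel B∩Parcel C|: x∈[3,7], y∈[3,8] → 4·5 = 20.
|Parcel A∩Parcel B∩Parcel C| = 2.
|Parcel A ∪ Parcel B ∪ Parcel C| = 89 − 28 + 2 = 63.00.

63.00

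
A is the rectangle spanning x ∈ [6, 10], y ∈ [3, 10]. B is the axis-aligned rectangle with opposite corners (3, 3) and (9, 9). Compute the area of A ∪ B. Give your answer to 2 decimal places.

46.00

By inclusion–exclusion:
Individual areas: |A| = 28, |B| = 36.
|A∩B|: x∈[6,9], y∈[3,9] → 3·6 = 18.
|A ∪ B| = 64 − 18 = 46.00.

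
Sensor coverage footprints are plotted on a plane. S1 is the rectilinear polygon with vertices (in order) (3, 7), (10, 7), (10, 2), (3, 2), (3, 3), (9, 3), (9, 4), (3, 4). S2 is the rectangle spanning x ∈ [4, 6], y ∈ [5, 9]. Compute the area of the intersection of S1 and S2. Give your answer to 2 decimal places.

4.00

The intersection is the polygon with vertices (6,7), (6,5), (4,5), (4,7).
By the shoelace formula its area is 4.00.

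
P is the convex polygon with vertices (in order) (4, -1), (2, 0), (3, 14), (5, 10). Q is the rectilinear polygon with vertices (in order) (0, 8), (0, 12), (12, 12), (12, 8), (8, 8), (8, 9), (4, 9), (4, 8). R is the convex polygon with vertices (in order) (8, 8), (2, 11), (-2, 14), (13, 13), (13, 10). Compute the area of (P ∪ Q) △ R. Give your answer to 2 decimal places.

57.75

|P ∪ Q| = 64.4026.
|(P ∪ Q) ∩ R| = 28.5768.
|(P ∪ Q) △ R| = 64.4026 + 50.5 − 57.1537 = 57.75.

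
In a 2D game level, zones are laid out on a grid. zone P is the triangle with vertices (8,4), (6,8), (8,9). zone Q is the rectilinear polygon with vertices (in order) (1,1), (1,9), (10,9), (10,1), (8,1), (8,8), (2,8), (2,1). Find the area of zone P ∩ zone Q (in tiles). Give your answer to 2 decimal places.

1.00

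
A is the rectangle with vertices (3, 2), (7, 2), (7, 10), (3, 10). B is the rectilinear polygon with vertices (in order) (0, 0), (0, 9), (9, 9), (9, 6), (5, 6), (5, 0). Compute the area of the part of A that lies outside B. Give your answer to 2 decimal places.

12.00

|A| = 32, |A∩B| = 20.
|A ∖ B| = |A| − |A∩B| = 32 − 20 = 12.00.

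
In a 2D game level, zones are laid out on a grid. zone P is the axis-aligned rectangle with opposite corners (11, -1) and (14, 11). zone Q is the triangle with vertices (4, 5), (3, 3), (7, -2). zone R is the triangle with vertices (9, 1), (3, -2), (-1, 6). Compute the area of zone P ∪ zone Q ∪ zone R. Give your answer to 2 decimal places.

By inclusion–exclusion:
Individual areas: |zone P| = 36, |zone Q| = 6.5, |zone R| = 30.
|zone P∩zone Q| = 0.
|zone P∩zone R| = 0.
|zone Q∩zone R| = 4.9994.
|zone P∩zone Q∩zone R| = 0.
|zone P ∪ zone Q ∪ zone R| = 72.5 − 4.9994 + 0 = 67.50.

67.50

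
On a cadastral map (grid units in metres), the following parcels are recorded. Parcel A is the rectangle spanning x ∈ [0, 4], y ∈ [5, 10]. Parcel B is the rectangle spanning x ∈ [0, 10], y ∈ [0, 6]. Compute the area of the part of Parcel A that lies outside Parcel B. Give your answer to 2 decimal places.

16.00

|Parcel A∩Parcel B|: x∈[0,4], y∈[5,6] → 4·1 = 4.
|Parcel A| = 20.
|Parcel A ∖ Parcel B| = |Parcel A| − |Parcel A∩Parcel B| = 20 − 4 = 16.00.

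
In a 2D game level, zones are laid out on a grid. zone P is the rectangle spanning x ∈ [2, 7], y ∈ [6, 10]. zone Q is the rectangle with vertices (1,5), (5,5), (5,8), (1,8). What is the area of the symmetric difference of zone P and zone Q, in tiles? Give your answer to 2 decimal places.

|zone P∩zone Q|: x∈[2,5], y∈[6,8] → 3·2 = 6.
|zone P △ zone Q| = |zone P| + |zone Q| − 2·|zone P∩zone Q| = 20 + 12 − 12 = 20.00.

20.00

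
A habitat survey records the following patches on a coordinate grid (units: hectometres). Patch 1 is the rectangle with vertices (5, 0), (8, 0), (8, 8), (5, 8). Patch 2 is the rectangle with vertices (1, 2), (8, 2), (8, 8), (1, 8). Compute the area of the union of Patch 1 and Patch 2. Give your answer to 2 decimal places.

48.00

By inclusion–exclusion:
Individual areas: |Patch 1| = 24, |Patch 2| = 42.
|Patch 1∩Patch 2|: x∈[5,8], y∈[2,8] → 3·6 = 18.
|Patch 1 ∪ Patch 2| = 66 − 18 = 48.00.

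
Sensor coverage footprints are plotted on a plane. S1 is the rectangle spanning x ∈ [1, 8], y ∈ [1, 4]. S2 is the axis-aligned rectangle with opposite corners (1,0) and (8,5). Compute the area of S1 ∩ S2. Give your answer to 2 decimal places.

21.00

|S1∩S2|: x∈[1,8], y∈[1,4] → 7·3 = 21.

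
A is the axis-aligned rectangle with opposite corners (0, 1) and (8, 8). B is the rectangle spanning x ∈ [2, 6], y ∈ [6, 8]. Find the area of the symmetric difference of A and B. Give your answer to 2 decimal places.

48.00

|A∩B|: x∈[2,6], y∈[6,8] → 4·2 = 8.
|A △ B| = |A| + |B| − 2·|A∩B| = 56 + 8 − 16 = 48.00.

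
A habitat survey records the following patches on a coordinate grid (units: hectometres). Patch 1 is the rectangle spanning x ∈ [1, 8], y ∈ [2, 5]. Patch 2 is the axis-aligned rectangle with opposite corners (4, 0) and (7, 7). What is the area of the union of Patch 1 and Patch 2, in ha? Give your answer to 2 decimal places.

33.00

By inclusion–exclusion:
Individual areas: |Patch 1| = 21, |Patch 2| = 21.
|Patch 1∩Patch 2|: x∈[4,7], y∈[2,5] → 3·3 = 9.
|Patch 1 ∪ Patch 2| = 42 − 9 = 33.00.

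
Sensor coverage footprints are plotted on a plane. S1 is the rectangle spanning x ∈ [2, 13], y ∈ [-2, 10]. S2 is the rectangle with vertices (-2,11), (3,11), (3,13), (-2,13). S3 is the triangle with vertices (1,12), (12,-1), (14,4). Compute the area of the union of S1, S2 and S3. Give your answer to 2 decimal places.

By inclusion–exclusion:
Individual areas: |S1| = 132, |S2| = 10, |S3| = 40.5.
|S1∩S2| = 0 (no overlap).
|S1∩S3| = 37.3846.
|S2∩S3| = 0.3894.
|S1∩S2∩S3| = 0.
|S1 ∪ S2 ∪ S3| = 182.5 − 37.774 + 0 = 144.73.

144.73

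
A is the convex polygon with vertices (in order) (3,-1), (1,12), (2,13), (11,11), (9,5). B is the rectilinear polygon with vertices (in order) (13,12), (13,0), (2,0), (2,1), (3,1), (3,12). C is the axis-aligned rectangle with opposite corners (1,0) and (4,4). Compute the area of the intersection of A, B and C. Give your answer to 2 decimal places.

4.23

The intersection is the polygon with vertices (3,1), (3,4), (4,4), (4,0), (2.846,0), (2.692,1).
By the shoelace formula its area is 4.23.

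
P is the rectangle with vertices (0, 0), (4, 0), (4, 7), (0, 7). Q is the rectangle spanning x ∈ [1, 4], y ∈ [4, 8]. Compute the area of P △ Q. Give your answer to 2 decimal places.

22.00

|P∩Q|: x∈[1,4], y∈[4,7] → 3·3 = 9.
|P △ Q| = |P| + |Q| − 2·|P∩Q| = 28 + 12 − 18 = 22.00.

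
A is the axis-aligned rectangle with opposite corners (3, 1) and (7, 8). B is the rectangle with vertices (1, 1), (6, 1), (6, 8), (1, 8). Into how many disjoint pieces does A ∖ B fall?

1

A ∖ B is a single connected region.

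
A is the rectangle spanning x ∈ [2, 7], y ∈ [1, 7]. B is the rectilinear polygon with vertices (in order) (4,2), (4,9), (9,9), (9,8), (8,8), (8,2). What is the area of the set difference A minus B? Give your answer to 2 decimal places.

15.00

|A| = 30, |A∩B| = 15.
|A ∖ B| = |A| − |A∩B| = 30 − 15 = 15.00.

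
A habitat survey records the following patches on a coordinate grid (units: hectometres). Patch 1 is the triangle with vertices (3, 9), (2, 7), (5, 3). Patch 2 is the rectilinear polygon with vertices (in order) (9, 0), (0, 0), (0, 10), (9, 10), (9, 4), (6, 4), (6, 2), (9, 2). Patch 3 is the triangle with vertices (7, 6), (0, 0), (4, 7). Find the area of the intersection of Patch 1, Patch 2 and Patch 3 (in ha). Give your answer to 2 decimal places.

1.72

The intersection is the polygon with vertices (3.135,5.487), (3.789,6.632), (4.667,4), (4.413,3.783).
By the shoelace formula its area is 1.72.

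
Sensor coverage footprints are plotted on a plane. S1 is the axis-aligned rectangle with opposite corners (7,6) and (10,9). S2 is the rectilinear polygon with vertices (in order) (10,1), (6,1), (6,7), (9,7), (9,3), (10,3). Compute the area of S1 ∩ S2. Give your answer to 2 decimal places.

The intersection is the polygon with vertices (7,6), (7,7), (9,7), (9,6).
By the shoelace formula its area is 2.00.

2.00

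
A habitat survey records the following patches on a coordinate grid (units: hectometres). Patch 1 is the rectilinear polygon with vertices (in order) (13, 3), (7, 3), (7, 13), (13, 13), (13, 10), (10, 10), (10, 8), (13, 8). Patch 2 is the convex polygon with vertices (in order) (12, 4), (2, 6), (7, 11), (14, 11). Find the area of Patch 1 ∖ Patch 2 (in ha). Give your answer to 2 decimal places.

22.25

|Patch 1| = 54, |Patch 1∩Patch 2| = 31.75.
|Patch 1 ∖ Patch 2| = |Patch 1| − |Patch 1∩Patch 2| = 54 − 31.75 = 22.25.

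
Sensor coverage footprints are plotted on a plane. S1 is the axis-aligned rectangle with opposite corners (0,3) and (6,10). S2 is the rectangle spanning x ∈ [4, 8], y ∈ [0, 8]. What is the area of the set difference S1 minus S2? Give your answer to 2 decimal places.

|S1∩S2|: x∈[4,6], y∈[3,8] → 2·5 = 10.
|S1| = 42.
|S1 ∖ S2| = |S1| − |S1∩S2| = 42 − 10 = 32.00.

32.00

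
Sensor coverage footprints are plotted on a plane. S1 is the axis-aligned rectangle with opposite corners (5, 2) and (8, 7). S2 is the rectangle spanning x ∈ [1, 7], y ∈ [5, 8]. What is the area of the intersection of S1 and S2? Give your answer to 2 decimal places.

4.00

|S1∩S2|: x∈[5,7], y∈[5,7] → 2·2 = 4.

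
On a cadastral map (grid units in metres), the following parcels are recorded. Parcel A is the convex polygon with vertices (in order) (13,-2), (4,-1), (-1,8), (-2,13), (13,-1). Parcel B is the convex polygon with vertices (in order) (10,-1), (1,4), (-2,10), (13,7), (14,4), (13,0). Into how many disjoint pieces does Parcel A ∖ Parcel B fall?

2

Parcel A ∖ Parcel B splits into 2 disjoint pieces (area 20.0695, area 5.1989).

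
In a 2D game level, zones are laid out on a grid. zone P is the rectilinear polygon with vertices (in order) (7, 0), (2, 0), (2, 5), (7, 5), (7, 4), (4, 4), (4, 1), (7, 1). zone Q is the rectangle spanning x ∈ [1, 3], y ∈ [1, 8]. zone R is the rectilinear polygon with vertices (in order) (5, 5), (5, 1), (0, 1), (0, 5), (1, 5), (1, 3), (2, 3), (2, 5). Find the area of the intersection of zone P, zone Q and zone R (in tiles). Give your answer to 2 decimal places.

4.00

The intersection is the polygon with vertices (3,5), (3,1), (2,1), (2,3), (2,5).
By the shoelace formula its area is 4.00.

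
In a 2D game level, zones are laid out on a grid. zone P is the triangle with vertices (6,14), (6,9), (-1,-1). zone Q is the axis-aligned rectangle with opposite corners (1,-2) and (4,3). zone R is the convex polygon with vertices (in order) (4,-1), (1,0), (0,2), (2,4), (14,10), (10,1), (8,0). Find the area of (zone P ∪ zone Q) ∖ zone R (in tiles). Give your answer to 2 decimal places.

|zone P ∪ zone Q| = 32.0429.
|(zone P ∪ zone Q) ∩ zone R| = 12.0104.
|(zone P ∪ zone Q) ∖ zone R| = 32.0429 − 12.0104 = 20.03.

20.03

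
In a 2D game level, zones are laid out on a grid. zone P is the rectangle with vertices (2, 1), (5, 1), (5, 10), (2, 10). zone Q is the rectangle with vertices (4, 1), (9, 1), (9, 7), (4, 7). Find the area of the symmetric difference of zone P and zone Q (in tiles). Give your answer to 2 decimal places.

45.00

|zone P∩zone Q|: x∈[4,5], y∈[1,7] → 1·6 = 6.
|zone P △ zone Q| = |zone P| + |zone Q| − 2·|zone P∩zone Q| = 27 + 30 − 12 = 45.00.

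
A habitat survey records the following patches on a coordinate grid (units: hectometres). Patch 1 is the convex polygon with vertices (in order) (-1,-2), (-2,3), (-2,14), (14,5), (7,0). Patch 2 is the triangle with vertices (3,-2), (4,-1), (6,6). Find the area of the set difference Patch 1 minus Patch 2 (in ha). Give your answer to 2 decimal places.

139.93

|Patch 1| = 142, |Patch 1∩Patch 2| = 2.0723.
|Patch 1 ∖ Patch 2| = |Patch 1| − |Patch 1∩Patch 2| = 142 − 2.0723 = 139.93.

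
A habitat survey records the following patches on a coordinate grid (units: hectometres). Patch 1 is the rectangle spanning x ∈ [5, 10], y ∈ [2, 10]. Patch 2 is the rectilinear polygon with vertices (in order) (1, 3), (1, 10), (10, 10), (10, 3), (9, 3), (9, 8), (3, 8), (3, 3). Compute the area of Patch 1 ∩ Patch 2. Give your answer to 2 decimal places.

15.00

The intersection is the polygon with vertices (10,3), (9,3), (9,8), (5,8), (5,10), (10,10).
By the shoelace formula its area is 15.00.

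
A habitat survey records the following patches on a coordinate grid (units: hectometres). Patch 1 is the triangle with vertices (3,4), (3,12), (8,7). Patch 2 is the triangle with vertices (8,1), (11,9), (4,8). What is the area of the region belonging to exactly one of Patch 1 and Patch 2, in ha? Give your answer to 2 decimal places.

33.69

|Patch 1| = 20, |Patch 2| = 26.5, |Patch 1∩Patch 2| = 6.4029.
|Patch 1 △ Patch 2| = |Patch 1| + |Patch 2| − 2·|Patch 1∩Patch 2| = 20 + 26.5 − 12.8059 = 33.69.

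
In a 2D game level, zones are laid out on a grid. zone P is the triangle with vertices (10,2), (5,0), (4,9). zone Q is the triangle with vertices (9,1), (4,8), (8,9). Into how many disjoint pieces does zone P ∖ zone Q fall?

zone P ∖ zone Q splits into 3 disjoint pieces (area 1.1054, area 14.9658, area 0.2989).

3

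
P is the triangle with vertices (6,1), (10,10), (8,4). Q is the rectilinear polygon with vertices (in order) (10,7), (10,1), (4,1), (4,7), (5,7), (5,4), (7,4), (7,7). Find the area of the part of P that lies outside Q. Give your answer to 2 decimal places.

0.50

|P| = 3, |P∩Q| = 2.5.
|P ∖ Q| = |P| − |P∩Q| = 3 − 2.5 = 0.50.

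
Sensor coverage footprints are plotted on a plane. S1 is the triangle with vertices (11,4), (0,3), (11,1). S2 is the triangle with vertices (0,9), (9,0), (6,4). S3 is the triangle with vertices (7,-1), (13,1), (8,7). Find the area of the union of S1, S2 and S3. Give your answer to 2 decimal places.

33.66

By inclusion–exclusion:
Individual areas: |S1| = 16.5, |S2| = 4.5, |S3| = 23.
|S1∩S2| = 1.2349.
|S1∩S3| = 8.7744.
|S2∩S3| = 0.4464.
|S1∩S2∩S3| = 0.1175.
|S1 ∪ S2 ∪ S3| = 44 − 10.4557 + 0.1175 = 33.66.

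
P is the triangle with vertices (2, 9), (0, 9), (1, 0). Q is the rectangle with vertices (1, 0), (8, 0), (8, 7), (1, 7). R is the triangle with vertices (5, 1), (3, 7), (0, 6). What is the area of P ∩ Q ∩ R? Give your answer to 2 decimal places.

1.06

The intersection is the polygon with vertices (1,6.333), (1.731,6.577), (1.5,4.5), (1,5).
By the shoelace formula its area is 1.06.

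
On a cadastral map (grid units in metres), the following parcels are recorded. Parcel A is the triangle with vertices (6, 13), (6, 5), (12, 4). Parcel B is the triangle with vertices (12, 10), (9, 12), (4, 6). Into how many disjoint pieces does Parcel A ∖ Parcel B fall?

2

Parcel A ∖ Parcel B splits into 2 disjoint pieces (area 3.9185, area 15).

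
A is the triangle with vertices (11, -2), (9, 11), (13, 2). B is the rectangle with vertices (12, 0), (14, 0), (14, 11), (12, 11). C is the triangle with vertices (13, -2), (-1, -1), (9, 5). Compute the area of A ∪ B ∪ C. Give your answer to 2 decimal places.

80.96

By inclusion–exclusion:
Individual areas: |A| = 17, |B| = 22, |C| = 47.
|A∩B| = 2.125.
|A∩C| = 2.9163.
|B∩C| = 0.
|A∩B∩C| = 0.
|A ∪ B ∪ C| = 86 − 5.0413 + 0 = 80.96.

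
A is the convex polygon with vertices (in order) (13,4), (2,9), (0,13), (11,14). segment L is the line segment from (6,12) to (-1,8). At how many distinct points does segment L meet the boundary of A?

The segment meets the boundary at (1.722,9.556).

1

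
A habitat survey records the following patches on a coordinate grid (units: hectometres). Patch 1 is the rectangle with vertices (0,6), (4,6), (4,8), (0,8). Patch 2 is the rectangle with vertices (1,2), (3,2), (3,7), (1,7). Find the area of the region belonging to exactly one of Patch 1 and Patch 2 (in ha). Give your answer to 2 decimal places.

|Patch 1∩Patch 2|: x∈[1,3], y∈[6,7] → 2·1 = 2.
|Patch 1 △ Patch 2| = |Patch 1| + |Patch 2| − 2·|Patch 1∩Patch 2| = 8 + 10 − 4 = 14.00.

14.00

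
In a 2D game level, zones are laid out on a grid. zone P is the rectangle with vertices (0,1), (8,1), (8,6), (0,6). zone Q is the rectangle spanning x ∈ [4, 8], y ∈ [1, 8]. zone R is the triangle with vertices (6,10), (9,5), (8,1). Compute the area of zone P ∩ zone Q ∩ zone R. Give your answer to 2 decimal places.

2.78

The intersection is the polygon with vertices (8,6), (8,1), (6.889,6).
By the shoelace formula its area is 2.78.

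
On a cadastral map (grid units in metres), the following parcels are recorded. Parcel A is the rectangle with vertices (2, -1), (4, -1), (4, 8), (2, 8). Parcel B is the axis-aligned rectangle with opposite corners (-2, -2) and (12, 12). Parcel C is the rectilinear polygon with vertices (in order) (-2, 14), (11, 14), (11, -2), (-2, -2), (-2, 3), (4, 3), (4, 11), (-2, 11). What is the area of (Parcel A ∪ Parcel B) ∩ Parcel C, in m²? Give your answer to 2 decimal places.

134.00

The region (Parcel A ∪ Parcel B) ∩ Parcel C is the polygon with vertices (-2,3), (4,3), (4,11), (-2,11), (-2,12), (11,12), (11,-2), (-2,-2).
By the shoelace formula its area is 134.00.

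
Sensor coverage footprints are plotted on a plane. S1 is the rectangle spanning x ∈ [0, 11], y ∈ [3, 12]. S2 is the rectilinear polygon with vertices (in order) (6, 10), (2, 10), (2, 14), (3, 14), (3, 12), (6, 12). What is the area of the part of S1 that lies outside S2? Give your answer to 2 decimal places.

91.00

|S1| = 99, |S1∩S2| = 8.
|S1 ∖ S2| = |S1| − |S1∩S2| = 99 − 8 = 91.00.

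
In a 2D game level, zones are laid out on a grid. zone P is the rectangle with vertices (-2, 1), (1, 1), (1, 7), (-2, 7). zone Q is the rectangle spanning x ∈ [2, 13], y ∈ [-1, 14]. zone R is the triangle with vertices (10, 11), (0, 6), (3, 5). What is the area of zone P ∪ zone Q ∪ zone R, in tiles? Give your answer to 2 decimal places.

184.25

By inclusion–exclusion:
Individual areas: |zone P| = 18, |zone Q| = 165, |zone R| = 12.5.
|zone P∩zone Q| = 0 (no overlap).
|zone P∩zone R| = 0.4167.
|zone Q∩zone R| = 10.8333.
|zone P∩zone Q∩zone R| = 0.
|zone P ∪ zone Q ∪ zone R| = 195.5 − 11.25 + 0 = 184.25.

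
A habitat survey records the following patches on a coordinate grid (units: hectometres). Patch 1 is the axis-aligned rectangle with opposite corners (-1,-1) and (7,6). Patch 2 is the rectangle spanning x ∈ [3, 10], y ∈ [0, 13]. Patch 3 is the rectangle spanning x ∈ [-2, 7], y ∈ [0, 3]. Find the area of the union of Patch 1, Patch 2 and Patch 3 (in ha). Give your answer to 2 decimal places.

126.00

By inclusion–exclusion:
Individual areas: |Patch 1| = 56, |Patch 2| = 91, |Patch 3| = 27.
|Patch 1∩Patch 2|: x∈[3,7], y∈[0,6] → 4·6 = 24.
|Patch 1∩Patch 3|: x∈[-1,7], y∈[0,3] → 8·3 = 24.
|Patch 2∩Patch 3|: x∈[3,7], y∈[0,3] → 4·3 = 12.
|Patch 1∩Patch 2∩Patch 3| = 12.
|Patch 1 ∪ Patch 2 ∪ Patch 3| = 174 − 60 + 12 = 126.00.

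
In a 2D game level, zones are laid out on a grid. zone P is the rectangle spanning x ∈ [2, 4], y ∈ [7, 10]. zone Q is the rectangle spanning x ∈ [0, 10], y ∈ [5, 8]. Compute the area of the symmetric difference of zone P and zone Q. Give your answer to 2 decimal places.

|zone P∩zone Q|: x∈[2,4], y∈[7,8] → 2·1 = 2.
|zone P △ zone Q| = |zone P| + |zone Q| − 2·|zone P∩zone Q| = 6 + 30 − 4 = 32.00.

32.00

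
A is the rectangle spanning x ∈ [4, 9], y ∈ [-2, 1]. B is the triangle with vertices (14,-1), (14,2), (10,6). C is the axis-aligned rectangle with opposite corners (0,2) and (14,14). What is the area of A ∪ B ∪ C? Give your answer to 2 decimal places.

By inclusion–exclusion:
Individual areas: |A| = 15, |B| = 6, |C| = 168.
|A∩B| = 0.
|A∩C| = 0 (no overlap).
|B∩C| = 3.4286.
|A∩B∩C| = 0.
|A ∪ B ∪ C| = 189 − 3.4286 + 0 = 185.57.

185.57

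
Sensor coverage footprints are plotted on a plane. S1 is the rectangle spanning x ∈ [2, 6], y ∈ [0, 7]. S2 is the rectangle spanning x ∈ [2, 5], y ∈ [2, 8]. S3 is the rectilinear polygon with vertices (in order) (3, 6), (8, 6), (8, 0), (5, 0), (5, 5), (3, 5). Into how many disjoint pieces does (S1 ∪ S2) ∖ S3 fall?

1

(S1 ∪ S2) ∖ S3 is a single connected region.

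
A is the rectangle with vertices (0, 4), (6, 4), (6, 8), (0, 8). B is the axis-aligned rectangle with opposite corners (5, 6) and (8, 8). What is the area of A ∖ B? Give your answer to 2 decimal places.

|A∩B|: x∈[5,6], y∈[6,8] → 1·2 = 2.
|A| = 24.
|A ∖ B| = |A| − |A∩B| = 24 − 2 = 22.00.

22.00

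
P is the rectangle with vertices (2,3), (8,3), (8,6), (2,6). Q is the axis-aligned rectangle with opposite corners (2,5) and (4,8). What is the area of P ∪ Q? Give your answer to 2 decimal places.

22.00

By inclusion–exclusion:
Individual areas: |P| = 18, |Q| = 6.
|P∩Q|: x∈[2,4], y∈[5,6] → 2·1 = 2.
|P ∪ Q| = 24 − 2 = 22.00.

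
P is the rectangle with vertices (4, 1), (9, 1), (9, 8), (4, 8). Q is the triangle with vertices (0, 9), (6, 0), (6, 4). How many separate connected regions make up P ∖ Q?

P ∖ Q splits into 2 disjoint pieces (area 27.3333, area 1.3333).

2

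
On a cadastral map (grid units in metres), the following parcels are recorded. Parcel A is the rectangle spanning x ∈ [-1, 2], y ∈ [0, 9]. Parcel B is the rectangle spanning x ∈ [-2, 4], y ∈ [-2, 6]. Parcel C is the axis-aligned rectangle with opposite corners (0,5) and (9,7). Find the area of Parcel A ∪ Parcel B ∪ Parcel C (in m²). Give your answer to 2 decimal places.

69.00

By inclusion–exclusion:
Individual areas: |Parcel A| = 27, |Parcel B| = 48, |Parcel C| = 18.
|Parcel A∩Parcel B|: x∈[-1,2], y∈[0,6] → 3·6 = 18.
|Parcel A∩Parcel C|: x∈[0,2], y∈[5,7] → 2·2 = 4.
|Parcel B∩Parcel C|: x∈[0,4], y∈[5,6] → 4·1 = 4.
|Parcel A∩Parcel B∩Parcel C| = 2.
|Parcel A ∪ Parcel B ∪ Parcel C| = 93 − 26 + 2 = 69.00.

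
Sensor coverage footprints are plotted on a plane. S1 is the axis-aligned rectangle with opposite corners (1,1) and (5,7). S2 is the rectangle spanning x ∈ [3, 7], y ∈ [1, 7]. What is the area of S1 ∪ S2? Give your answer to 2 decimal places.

36.00

By inclusion–exclusion:
Individual areas: |S1| = 24, |S2| = 24.
|S1∩S2|: x∈[3,5], y∈[1,7] → 2·6 = 12.
|S1 ∪ S2| = 48 − 12 = 36.00.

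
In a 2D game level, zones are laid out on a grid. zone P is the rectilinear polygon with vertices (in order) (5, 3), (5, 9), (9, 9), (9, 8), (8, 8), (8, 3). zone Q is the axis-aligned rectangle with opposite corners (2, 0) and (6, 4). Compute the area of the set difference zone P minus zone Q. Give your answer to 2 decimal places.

|zone P| = 19, |zone P∩zone Q| = 1.
|zone P ∖ zone Q| = |zone P| − |zone P∩zone Q| = 19 − 1 = 18.00.

18.00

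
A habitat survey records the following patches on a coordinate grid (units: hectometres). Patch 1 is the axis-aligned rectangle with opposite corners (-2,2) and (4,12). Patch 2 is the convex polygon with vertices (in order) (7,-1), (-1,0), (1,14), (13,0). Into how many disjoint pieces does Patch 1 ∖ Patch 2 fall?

2

Patch 1 ∖ Patch 2 splits into 2 disjoint pieces (area 0.9643, area 20).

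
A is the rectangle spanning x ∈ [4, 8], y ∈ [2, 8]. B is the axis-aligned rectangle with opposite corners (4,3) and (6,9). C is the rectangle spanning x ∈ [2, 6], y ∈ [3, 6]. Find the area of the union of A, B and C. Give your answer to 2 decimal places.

By inclusion–exclusion:
Individual areas: |A| = 24, |B| = 12, |C| = 12.
|A∩B|: x∈[4,6], y∈[3,8] → 2·5 = 10.
|A∩C|: x∈[4,6], y∈[3,6] → 2·3 = 6.
|B∩C|: x∈[4,6], y∈[3,6] → 2·3 = 6.
|A∩B∩C| = 6.
|A ∪ B ∪ C| = 48 − 22 + 6 = 32.00.

32.00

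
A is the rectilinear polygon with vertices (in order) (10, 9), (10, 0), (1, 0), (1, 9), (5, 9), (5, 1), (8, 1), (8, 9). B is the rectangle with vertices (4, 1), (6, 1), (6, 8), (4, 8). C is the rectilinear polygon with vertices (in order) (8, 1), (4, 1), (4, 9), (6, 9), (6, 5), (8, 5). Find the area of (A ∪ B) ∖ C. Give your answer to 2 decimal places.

49.00

|A ∪ B| = 64.
|(A ∪ B) ∩ C| = 15.
|(A ∪ B) ∖ C| = 64 − 15 = 49.00.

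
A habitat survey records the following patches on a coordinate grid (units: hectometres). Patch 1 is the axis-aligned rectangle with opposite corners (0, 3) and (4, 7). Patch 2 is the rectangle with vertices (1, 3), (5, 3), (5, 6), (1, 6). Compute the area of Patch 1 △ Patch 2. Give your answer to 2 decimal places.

|Patch 1∩Patch 2|: x∈[1,4], y∈[3,6] → 3·3 = 9.
|Patch 1 △ Patch 2| = |Patch 1| + |Patch 2| − 2·|Patch 1∩Patch 2| = 16 + 12 − 18 = 10.00.

10.00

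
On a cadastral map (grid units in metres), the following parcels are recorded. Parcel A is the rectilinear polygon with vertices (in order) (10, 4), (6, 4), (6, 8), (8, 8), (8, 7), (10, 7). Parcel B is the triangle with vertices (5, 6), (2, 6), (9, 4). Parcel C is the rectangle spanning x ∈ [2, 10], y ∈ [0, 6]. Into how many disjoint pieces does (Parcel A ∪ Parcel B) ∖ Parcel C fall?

1

(Parcel A ∪ Parcel B) ∖ Parcel C is a single connected region.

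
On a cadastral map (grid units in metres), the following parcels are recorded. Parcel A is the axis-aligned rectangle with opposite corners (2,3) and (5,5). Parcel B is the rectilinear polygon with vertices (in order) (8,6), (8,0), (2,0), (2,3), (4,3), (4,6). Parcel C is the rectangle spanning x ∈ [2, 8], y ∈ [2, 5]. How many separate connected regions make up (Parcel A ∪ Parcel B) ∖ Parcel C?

(Parcel A ∪ Parcel B) ∖ Parcel C splits into 2 disjoint pieces (area 4, area 12).

2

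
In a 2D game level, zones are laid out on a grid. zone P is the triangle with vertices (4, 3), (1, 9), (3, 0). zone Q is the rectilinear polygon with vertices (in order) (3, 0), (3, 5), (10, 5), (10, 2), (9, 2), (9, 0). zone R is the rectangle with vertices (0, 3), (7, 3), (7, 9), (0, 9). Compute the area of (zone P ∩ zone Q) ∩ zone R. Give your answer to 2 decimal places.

1.00

The region (zone P ∩ zone Q) ∩ zone R is the polygon with vertices (3,5), (4,3), (3,3).
By the shoelace formula its area is 1.00.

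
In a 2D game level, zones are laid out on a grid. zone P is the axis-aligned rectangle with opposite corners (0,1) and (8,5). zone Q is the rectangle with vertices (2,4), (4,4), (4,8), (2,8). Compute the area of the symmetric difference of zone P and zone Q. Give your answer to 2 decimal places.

36.00

|zone P∩zone Q|: x∈[2,4], y∈[4,5] → 2·1 = 2.
|zone P △ zone Q| = |zone P| + |zone Q| − 2·|zone P∩zone Q| = 32 + 8 − 4 = 36.00.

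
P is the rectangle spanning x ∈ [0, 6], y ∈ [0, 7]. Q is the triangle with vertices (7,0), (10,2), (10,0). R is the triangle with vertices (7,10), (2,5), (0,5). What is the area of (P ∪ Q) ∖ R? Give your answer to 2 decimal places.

41.80

|P ∪ Q| = 45.
|(P ∪ Q) ∩ R| = 3.2.
|(P ∪ Q) ∖ R| = 45 − 3.2 = 41.80.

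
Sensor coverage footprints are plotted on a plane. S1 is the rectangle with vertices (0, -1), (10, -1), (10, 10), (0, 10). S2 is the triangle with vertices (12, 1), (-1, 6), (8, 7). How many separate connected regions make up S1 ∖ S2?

2

S1 ∖ S2 splits into 2 disjoint pieces (area 46.9231, area 36.5556).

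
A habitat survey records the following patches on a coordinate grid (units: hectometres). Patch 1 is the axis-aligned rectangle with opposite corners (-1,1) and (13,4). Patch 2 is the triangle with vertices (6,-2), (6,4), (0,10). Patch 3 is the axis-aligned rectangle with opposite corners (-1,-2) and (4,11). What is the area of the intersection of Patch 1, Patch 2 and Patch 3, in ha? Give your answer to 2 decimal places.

The intersection is the polygon with vertices (3,4), (4,4), (4,2).
By the shoelace formula its area is 1.00.

1.00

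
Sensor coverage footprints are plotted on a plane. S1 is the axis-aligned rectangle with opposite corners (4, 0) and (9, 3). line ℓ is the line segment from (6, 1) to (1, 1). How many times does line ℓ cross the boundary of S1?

1

The segment meets the boundary at (4,1).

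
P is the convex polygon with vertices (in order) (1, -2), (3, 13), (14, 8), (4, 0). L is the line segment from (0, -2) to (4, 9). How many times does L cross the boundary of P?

1

The segment meets the boundary at (1.579,2.342).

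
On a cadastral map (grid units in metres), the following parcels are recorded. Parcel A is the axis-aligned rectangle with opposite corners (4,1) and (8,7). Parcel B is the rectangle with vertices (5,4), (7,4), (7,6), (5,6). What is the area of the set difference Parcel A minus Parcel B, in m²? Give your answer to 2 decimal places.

20.00

|Parcel A∩Parcel B|: x∈[5,7], y∈[4,6] → 2·2 = 4.
|Parcel A| = 24.
|Parcel A ∖ Parcel B| = |Parcel A| − |Parcel A∩Parcel B| = 24 − 4 = 20.00.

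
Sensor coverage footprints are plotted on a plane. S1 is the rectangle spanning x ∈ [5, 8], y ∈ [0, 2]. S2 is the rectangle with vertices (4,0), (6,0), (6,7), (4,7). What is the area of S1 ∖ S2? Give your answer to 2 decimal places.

|S1∩S2|: x∈[5,6], y∈[0,2] → 1·2 = 2.
|S1| = 6.
|S1 ∖ S2| = |S1| − |S1∩S2| = 6 − 2 = 4.00.

4.00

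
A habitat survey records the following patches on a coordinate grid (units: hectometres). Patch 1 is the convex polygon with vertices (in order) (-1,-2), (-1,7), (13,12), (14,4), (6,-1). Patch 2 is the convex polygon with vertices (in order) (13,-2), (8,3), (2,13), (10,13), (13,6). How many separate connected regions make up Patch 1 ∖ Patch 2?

Patch 1 ∖ Patch 2 splits into 2 disjoint pieces (area 78.1828, area 11.0028).

2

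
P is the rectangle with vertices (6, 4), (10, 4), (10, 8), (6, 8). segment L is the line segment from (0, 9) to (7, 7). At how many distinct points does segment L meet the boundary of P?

The segment meets the boundary at (6,7.286).

1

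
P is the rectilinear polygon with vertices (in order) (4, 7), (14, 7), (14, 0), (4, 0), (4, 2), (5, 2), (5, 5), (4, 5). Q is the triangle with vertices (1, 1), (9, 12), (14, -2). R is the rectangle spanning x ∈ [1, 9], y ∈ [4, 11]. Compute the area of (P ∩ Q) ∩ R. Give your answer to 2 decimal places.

12.72

The region (P ∩ Q) ∩ R is the polygon with vertices (5,5), (4,5), (4,5.125), (5.364,7), (9,7), (9,4), (5,4).
By the shoelace formula its area is 12.72.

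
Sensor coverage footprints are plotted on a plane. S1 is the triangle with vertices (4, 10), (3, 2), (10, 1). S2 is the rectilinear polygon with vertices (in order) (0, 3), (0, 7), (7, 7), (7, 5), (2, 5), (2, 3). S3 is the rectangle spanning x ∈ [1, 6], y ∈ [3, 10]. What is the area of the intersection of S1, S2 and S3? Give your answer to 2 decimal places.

5.00

The intersection is the polygon with vertices (6,7), (6,5), (3.375,5), (3.625,7).
By the shoelace formula its area is 5.00.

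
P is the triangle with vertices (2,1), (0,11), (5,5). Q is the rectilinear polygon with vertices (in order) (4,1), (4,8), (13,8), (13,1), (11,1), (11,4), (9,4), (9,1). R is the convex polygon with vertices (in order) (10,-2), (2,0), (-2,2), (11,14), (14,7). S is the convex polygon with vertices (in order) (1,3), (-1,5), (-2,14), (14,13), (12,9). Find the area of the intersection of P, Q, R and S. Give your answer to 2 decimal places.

The intersection is the polygon with vertices (4,6.2), (4.896,5.125), (4,4.636).
By the shoelace formula its area is 0.70.

0.70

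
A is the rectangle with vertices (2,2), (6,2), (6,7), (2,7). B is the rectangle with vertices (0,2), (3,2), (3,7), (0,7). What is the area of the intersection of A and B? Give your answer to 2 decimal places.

5.00

|A∩B|: x∈[2,3], y∈[2,7] → 1·5 = 5.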